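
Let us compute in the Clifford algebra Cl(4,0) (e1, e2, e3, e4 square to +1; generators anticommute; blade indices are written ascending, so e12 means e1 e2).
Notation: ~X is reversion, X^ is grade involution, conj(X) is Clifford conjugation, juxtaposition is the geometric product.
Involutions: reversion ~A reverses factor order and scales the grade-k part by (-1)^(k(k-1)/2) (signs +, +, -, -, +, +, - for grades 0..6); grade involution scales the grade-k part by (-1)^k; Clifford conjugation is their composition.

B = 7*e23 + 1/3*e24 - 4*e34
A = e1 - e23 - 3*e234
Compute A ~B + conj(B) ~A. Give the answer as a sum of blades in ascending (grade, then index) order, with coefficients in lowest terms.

first term: -7 + 12*e2 + e3 - 21*e4 - 4*e24 - 1/3*e34 - 7*e123 - 1/3*e124 + 4*e134
second term: 7 - 12*e2 - e3 + 21*e4 - 4*e24 - 1/3*e34 - 7*e123 - 1/3*e124 + 4*e134
Answer: -8*e24 - 2/3*e34 - 14*e123 - 2/3*e124 + 8*e134


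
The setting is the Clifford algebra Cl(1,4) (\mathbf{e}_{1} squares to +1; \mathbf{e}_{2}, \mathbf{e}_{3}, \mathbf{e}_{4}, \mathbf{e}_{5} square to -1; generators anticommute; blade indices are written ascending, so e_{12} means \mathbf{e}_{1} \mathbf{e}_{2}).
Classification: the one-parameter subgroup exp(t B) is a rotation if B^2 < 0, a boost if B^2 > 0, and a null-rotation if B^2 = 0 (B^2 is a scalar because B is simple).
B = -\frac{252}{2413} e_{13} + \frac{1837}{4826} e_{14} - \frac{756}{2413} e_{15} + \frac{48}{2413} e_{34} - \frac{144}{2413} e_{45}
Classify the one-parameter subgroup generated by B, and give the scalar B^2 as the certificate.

B^2 term by term: the squares give (-\frac{252}{2413})^2*(e_{13})^2 + (\frac{1837}{4826})^2*(e_{14})^2 + (-\frac{756}{2413})^2*(e_{15})^2 + (\frac{48}{2413})^2*(e_{34})^2 + (-\frac{144}{2413})^2*(e_{45})^2 = \frac{63504}{5822569}*(+1) + \frac{3374569}{23290276}*(+1) + \frac{571536}{5822569}*(+1) + \frac{2304}{5822569}*(-1) + \frac{20736}{5822569}*(-1) = \frac{1}{4} (each basis 2-blade squares to minus the product of its generators' squares); cross terms between blades sharing an index anticommute and cancel; the commuting (index-disjoint) pairs give grade-4 terms 2*c*c'*(blade product), which cancel blade by blade — e_{1345}: \frac{72576}{5822569} - \frac{72576}{5822569} = 0 — confirming B is simple. So B^2 = \frac{1}{4}.
Answer: boost, certificate B^2 = \frac{1}{4}. Because \frac{1}{4} is invariant under every versor sandwich, the classification follows from its sign alone.


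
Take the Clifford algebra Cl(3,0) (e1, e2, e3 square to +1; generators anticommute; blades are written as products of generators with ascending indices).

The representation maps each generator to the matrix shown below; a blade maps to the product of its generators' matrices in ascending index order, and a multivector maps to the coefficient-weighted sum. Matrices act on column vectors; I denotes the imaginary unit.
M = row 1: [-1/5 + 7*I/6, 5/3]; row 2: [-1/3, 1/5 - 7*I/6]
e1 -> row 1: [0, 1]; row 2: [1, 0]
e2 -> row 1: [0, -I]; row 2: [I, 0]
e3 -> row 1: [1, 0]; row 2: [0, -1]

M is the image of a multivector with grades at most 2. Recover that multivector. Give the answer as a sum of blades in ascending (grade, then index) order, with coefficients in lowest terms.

Method: 1, rho(e1), rho(e2), rho(e3) form a trace-orthogonal basis of the 2x2 complex matrices (tr(X Y) = 2 if X = Y, else 0), so M = m0*1 + m1*rho(e1) + m2*rho(e2) + m3*rho(e3) with m0 = tr(M)/2 = 0, m1 = tr(M rho(e1))/2 = 2/3, m2 = tr(M rho(e2))/2 = I, m3 = tr(M rho(e3))/2 = -1/5 + 7*I/6.
Multiplying table entries, the bivector images are rho(e1 e2) = I*rho(e3), rho(e1 e3) = -I*rho(e2), rho(e2 e3) = I*rho(e1); with real blade coefficients the real parts of m0..m3 are the coefficients of 1, e1, e2, e3 and the imaginary parts give the bivectors (e2 e3: Im m1, e1 e3: -Im m2, e1 e2: Im m3).
Answer: 2/3*e1 - 1/5*e3 + 7/6*e1 e2 - e1 e3


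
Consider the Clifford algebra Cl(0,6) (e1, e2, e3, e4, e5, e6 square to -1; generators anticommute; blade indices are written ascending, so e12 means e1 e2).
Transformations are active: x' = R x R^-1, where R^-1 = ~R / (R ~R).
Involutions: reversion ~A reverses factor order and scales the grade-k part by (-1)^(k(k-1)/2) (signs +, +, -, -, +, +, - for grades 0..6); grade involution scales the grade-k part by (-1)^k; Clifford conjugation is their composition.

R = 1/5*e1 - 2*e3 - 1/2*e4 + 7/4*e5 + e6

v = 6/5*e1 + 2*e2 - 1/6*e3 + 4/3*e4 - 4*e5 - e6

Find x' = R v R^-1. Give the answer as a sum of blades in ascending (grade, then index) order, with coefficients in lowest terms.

~R = 1/5*e1 - 2*e3 - 1/2*e4 + 7/4*e5 + e6, and R ~R = -3341/400, so R^-1 = ~R / (-3341/400).
R v = 607/75 + 2/5*e12 + 71/30*e13 + 13/15*e14 - 29/10*e15 - 7/5*e16 + 4*e23 + e24 - 7/2*e25 - 2*e26 - 11/4*e34 + 199/24*e35 + 13/6*e36 - 1/3*e45 - 5/6*e46 + 9/4*e56
Answer: -79562/50115*e1 - 2*e2 + 81037/20046*e3 - 3652/10023*e4 + 6100/10023*e5 - 9401/10023*e6


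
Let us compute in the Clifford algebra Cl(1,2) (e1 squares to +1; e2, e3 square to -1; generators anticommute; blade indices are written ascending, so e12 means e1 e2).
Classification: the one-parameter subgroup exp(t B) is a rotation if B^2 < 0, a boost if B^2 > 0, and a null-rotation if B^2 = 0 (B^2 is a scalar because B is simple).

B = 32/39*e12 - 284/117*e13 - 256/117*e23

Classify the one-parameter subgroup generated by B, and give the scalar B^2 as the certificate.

B^2 term by term: the squares give (32/39)^2*(e12)^2 + (-284/117)^2*(e13)^2 + (-256/117)^2*(e23)^2 = 1024/1521*(+1) + 80656/13689*(+1) + 65536/13689*(-1) = 16/9 (each basis 2-blade squares to minus the product of its generators' squares); cross terms between blades sharing an index anticommute and cancel. So B^2 = 16/9.
Answer: boost, certificate B^2 = 16/9. The scalar 16/9 is the complete invariant here: its sign names the subgroup type.


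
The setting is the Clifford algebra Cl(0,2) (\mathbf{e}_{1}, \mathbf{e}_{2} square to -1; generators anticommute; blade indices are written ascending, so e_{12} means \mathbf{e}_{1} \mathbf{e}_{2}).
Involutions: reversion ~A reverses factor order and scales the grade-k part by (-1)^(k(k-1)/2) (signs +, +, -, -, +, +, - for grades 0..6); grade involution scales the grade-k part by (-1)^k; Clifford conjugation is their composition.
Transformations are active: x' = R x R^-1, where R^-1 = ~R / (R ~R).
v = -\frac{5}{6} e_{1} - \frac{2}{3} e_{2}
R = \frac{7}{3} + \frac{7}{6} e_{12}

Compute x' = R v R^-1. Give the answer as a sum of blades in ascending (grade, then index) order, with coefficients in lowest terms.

~R = \frac{7}{3} - \frac{7}{6} e_{12}, and R ~R = \frac{245}{36}, so R^-1 = ~R / (\frac{245}{36}).
R v = -\frac{7}{6} e_{1} - \frac{91}{36} e_{2}
Answer: \frac{1}{30} e_{1} - \frac{16}{15} e_{2}


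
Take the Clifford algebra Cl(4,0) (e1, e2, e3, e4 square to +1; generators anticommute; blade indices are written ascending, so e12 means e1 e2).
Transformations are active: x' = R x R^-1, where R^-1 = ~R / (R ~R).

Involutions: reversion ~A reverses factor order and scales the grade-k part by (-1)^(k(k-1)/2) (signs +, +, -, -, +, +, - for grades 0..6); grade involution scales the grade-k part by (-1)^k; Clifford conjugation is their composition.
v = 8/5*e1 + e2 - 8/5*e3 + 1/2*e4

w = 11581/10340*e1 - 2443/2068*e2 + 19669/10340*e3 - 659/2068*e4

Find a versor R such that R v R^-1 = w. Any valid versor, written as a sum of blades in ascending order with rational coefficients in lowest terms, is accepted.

The midline construction: v and w both square to 637/100, so reflecting in their sum 5625/2068*e1 - 375/2068*e2 + 625/2068*e3 + 375/2068*e4 exchanges them.
Answer: 5625/2068*e1 - 375/2068*e2 + 625/2068*e3 + 375/2068*e4


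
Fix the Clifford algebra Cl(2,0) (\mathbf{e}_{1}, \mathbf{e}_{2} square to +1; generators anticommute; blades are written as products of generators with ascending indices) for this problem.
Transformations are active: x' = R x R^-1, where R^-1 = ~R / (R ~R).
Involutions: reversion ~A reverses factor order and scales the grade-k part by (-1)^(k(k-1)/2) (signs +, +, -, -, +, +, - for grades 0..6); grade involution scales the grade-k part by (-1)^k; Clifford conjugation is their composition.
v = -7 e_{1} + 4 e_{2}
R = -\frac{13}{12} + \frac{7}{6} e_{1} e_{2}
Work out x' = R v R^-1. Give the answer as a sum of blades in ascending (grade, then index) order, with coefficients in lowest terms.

~R = -\frac{13}{12} - \frac{7}{6} e_{1} e_{2}, and R ~R = \frac{365}{144}, so R^-1 = ~R / (\frac{365}{144}).
R v = \frac{49}{4} e_{1} + \frac{23}{6} e_{2}
Answer: -\frac{1267}{365} e_{1} - \frac{2656}{365} e_{2}


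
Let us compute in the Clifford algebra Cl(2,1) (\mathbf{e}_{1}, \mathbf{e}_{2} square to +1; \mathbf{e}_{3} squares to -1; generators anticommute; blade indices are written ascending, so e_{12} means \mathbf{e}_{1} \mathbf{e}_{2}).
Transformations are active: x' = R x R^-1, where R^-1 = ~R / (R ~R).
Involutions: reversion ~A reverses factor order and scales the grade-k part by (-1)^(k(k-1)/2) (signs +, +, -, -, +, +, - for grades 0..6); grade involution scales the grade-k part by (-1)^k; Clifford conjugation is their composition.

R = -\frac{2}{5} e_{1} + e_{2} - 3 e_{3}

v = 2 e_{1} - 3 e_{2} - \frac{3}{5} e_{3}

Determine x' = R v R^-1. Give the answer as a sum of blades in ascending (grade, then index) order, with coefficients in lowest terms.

~R = -\frac{2}{5} e_{1} + e_{2} - 3 e_{3}, and R ~R = -\frac{196}{25}, so R^-1 = ~R / (-\frac{196}{25}).
R v = -\frac{28}{5} - \frac{4}{5} e_{12} + \frac{156}{25} e_{13} - \frac{48}{5} e_{23}
Answer: -\frac{18}{7} e_{1} + \frac{31}{7} e_{2} - \frac{129}{35} e_{3}


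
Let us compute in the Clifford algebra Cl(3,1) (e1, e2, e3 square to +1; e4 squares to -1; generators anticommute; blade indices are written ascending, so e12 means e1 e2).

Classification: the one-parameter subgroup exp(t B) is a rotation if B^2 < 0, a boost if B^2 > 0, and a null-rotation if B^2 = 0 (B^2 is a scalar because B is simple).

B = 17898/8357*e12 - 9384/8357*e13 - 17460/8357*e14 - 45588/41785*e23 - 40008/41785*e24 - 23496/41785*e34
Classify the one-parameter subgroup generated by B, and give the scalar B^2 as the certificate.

B^2 term by term: the squares give (17898/8357)^2*(e12)^2 + (-9384/8357)^2*(e13)^2 + (-17460/8357)^2*(e14)^2 + (-45588/41785)^2*(e23)^2 + (-40008/41785)^2*(e24)^2 + (-23496/41785)^2*(e34)^2 = 320338404/69839449*(-1) + 88059456/69839449*(-1) + 304851600/69839449*(+1) + 2078265744/1745986225*(-1) + 1600640064/1745986225*(+1) + 552062016/1745986225*(+1) = -36/25 (each basis 2-blade squares to minus the product of its generators' squares); cross terms between blades sharing an index anticommute and cancel; the commuting (index-disjoint) pairs give grade-4 terms 2*c*c'*(blade product), which cancel blade by blade — e1234: -841062816/349197245 - 750870144/349197245 + 318386592/69839449 = 0 — confirming B is simple. So B^2 = -36/25.
Answer: rotation, certificate B^2 = -36/25. Key observation: B^2 = -36/25 is a conjugation invariant, so its sign decides the class regardless of the surface form of B.


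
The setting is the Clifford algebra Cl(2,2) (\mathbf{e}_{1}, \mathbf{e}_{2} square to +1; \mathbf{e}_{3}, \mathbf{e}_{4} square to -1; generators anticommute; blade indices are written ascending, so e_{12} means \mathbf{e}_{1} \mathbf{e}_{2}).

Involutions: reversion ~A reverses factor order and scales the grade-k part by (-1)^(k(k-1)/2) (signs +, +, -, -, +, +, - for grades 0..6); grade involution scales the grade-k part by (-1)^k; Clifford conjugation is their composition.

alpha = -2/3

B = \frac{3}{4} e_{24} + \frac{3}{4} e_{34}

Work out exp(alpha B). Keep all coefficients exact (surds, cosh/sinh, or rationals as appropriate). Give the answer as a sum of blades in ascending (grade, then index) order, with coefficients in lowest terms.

B^2 term by term: the squares give (\frac{3}{4})^2*(e_{24})^2 + (\frac{3}{4})^2*(e_{34})^2 = \frac{9}{16}*(+1) + \frac{9}{16}*(-1) = 0 (each basis 2-blade squares to minus the product of its generators' squares); cross terms between blades sharing an index anticommute and cancel. So B^2 = 0.
B^2 = 0, so the series closes: exp(alpha B) = 1 + alpha B (parabolic case).
Answer: 1 - \frac{1}{2} e_{24} - \frac{1}{2} e_{34}


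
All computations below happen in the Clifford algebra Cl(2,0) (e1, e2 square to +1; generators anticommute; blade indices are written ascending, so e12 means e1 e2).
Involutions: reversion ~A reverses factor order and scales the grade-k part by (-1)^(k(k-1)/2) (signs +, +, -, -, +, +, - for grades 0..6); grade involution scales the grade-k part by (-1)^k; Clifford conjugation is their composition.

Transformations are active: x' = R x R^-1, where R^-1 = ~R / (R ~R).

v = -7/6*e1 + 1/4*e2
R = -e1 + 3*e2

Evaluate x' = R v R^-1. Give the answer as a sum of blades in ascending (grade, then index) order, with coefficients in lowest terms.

~R = -e1 + 3*e2, and R ~R = 10, so R^-1 = ~R / (10).
R v = 23/12 + 13/4*e12
Answer: 47/60*e1 + 9/10*e2


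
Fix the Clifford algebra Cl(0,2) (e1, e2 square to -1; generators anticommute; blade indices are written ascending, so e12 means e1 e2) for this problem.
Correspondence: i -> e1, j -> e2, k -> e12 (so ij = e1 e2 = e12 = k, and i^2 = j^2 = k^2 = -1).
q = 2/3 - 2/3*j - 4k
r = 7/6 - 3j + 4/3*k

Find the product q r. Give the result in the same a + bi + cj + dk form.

In blades: q = 2/3 - 2/3*e2 - 4*e12, r = 7/6 - 3*e2 + 4/3*e12.
Distribute q over r term by term (generator squares from the signature, products reordered to ascending indices): (2/3)*r = 7/9 - 2*e2 + 8/9*e12; (-2/3*e2)*r = -2 - 8/9*e1 - 7/9*e2; (-4*e12)*r = 16/3 - 12*e1 - 14/3*e12.
Sum: 37/9 - 116/9*e1 - 25/9*e2 - 34/9*e12; translating back through the correspondence:
Answer: 37/9 - 116/9*i - 25/9*j - 34/9*k


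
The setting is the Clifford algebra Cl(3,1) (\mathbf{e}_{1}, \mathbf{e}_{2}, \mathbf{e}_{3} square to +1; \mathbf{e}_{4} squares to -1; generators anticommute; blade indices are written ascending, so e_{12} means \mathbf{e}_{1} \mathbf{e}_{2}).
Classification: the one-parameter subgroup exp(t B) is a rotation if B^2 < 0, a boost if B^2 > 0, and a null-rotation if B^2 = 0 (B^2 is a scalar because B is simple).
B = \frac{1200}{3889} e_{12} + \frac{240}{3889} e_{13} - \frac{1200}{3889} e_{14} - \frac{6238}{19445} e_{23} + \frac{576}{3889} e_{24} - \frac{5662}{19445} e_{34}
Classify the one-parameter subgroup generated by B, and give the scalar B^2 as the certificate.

B^2 term by term: the squares give (\frac{1200}{3889})^2*(e_{12})^2 + (\frac{240}{3889})^2*(e_{13})^2 + (-\frac{1200}{3889})^2*(e_{14})^2 + (-\frac{6238}{19445})^2*(e_{23})^2 + (\frac{576}{3889})^2*(e_{24})^2 + (-\frac{5662}{19445})^2*(e_{34})^2 = \frac{1440000}{15124321}*(-1) + \frac{57600}{15124321}*(-1) + \frac{1440000}{15124321}*(+1) + \frac{38912644}{378108025}*(-1) + \frac{331776}{15124321}*(+1) + \frac{32058244}{378108025}*(+1) = 0 (each basis 2-blade squares to minus the product of its generators' squares); cross terms between blades sharing an index anticommute and cancel; the commuting (index-disjoint) pairs give grade-4 terms 2*c*c'*(blade product), which cancel blade by blade — e_{1234}: -\frac{2717760}{15124321} - \frac{276480}{15124321} + \frac{2994240}{15124321} = 0 — confirming B is simple. So B^2 = 0.
Answer: null-rotation, certificate B^2 = 0. Key observation: B^2 = 0 is a conjugation invariant, so its sign decides the class regardless of the surface form of B.


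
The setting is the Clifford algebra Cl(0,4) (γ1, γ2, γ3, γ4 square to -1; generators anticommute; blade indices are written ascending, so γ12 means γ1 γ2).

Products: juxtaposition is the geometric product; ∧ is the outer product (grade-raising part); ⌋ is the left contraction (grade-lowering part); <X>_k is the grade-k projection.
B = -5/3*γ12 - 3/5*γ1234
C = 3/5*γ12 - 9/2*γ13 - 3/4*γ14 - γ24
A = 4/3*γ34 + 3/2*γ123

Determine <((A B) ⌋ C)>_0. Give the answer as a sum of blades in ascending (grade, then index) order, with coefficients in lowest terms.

step 1: 5/2*γ3 - 9/10*γ4 + 4/5*γ12 - 20/9*γ1234
step 2: -12/25 - 423/40*γ1 + 9/10*γ2
step 3: -12/25
Answer: -12/25


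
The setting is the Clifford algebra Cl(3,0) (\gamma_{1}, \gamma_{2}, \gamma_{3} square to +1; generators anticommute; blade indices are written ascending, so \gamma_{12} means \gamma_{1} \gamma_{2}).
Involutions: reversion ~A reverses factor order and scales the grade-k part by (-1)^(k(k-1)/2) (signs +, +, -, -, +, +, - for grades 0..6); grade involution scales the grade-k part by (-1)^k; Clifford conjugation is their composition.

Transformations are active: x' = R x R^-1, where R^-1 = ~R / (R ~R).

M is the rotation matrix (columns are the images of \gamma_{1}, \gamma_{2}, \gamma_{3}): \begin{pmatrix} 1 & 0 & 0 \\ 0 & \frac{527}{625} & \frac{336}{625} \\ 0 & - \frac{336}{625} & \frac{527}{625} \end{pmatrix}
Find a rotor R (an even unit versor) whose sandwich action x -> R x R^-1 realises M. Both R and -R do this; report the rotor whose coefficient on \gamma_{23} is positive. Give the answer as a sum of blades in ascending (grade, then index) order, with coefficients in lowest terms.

Method: write R = a + b12*\gamma_{12} + b13*\gamma_{13} + b23*\gamma_{23} with a^2 + b12^2 + b13^2 + b23^2 = 1 (so R^-1 = ~R). Expanding the columns R e_j ~R gives tr M = 4a^2 - 1 and, from the antisymmetric part, M21 - M12 = -4a*b12, M13 - M31 = 4a*b13, M32 - M23 = -4a*b23.
Here tr M = \frac{1679}{625}, so a^2 = (1 + tr M)/4 = \frac{576}{625} and a = ±\frac{24}{25}. Taking a = \frac{24}{25}: M21 - M12 = 0, M13 - M31 = 0, M32 - M23 = -\frac{672}{625}, giving b12 = 0, b13 = 0, b23 = \frac{7}{25}, i.e. R = \frac{24}{25} + \frac{7}{25} \gamma_{23}.
Its \gamma_{23} coefficient is already positive.
Answer: \frac{24}{25} + \frac{7}{25} \gamma_{23}. Note: both R and -R realise this M (trace \frac{1679}{625}); the covering map identifies them, and the \gamma_{23}-coefficient sign is the tie-breaker.


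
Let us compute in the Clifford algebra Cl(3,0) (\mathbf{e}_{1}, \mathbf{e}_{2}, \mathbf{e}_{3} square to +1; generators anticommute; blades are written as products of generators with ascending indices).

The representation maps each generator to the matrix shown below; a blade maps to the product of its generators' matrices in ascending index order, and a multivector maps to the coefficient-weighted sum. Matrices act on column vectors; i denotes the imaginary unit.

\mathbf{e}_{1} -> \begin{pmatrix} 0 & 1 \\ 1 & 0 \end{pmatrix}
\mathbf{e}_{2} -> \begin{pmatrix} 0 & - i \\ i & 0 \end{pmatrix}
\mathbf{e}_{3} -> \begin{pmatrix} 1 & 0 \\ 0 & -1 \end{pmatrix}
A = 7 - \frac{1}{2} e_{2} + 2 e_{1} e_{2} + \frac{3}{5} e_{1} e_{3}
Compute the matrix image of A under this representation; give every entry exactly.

Bivector images (products of the table entries): rho(e_{1} e_{2}) = rho(\mathbf{e}_{1})rho(\mathbf{e}_{2}) = \begin{pmatrix} i & 0 \\ 0 & - i \end{pmatrix}; rho(e_{1} e_{3}) = rho(\mathbf{e}_{1})rho(\mathbf{e}_{3}) = \begin{pmatrix} 0 & -1 \\ 1 & 0 \end{pmatrix}.
M = (7)*1 + (-\frac{1}{2})*rho(e_{2}) + (2)*rho(e_{1} e_{2}) + (\frac{3}{5})*rho(e_{1} e_{3}), summed entrywise (1 is the identity matrix):
Answer: \begin{pmatrix} 7 + 2 i & - \frac{3}{5} + \frac{i}{2} \\ \frac{3}{5} - \frac{i}{2} & 7 - 2 i \end{pmatrix}


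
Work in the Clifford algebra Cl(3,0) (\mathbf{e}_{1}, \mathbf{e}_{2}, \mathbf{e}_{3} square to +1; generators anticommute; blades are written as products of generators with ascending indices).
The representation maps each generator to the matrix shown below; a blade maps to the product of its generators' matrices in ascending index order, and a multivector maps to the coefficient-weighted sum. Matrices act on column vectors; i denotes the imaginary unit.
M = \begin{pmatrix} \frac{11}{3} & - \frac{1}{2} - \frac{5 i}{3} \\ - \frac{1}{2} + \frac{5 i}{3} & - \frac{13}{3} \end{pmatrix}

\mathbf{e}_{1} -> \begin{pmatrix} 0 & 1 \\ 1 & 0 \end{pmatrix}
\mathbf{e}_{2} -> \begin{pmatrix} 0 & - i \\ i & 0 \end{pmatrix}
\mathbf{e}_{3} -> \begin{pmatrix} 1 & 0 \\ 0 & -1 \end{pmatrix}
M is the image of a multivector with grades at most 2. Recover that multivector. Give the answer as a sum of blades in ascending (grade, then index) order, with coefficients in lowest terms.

Method: 1, rho(e_{1}), rho(e_{2}), rho(e_{3}) form a trace-orthogonal basis of the 2x2 complex matrices (tr(X Y) = 2 if X = Y, else 0), so M = m0*1 + m1*rho(e_{1}) + m2*rho(e_{2}) + m3*rho(e_{3}) with m0 = tr(M)/2 = - \frac{1}{3}, m1 = tr(M rho(e_{1}))/2 = - \frac{1}{2}, m2 = tr(M rho(e_{2}))/2 = \frac{5}{3}, m3 = tr(M rho(e_{3}))/2 = 4.
Multiplying table entries, the bivector images are rho(e_{1} e_{2}) = i*rho(e_{3}), rho(e_{1} e_{3}) = -i*rho(e_{2}), rho(e_{2} e_{3}) = i*rho(e_{1}); with real blade coefficients the real parts of m0..m3 are the coefficients of 1, e_{1}, e_{2}, e_{3} and the imaginary parts give the bivectors (e_{2} e_{3}: Im m1, e_{1} e_{3}: -Im m2, e_{1} e_{2}: Im m3).
Answer: -\frac{1}{3} - \frac{1}{2} e_{1} + \frac{5}{3} e_{2} + 4 e_{3}


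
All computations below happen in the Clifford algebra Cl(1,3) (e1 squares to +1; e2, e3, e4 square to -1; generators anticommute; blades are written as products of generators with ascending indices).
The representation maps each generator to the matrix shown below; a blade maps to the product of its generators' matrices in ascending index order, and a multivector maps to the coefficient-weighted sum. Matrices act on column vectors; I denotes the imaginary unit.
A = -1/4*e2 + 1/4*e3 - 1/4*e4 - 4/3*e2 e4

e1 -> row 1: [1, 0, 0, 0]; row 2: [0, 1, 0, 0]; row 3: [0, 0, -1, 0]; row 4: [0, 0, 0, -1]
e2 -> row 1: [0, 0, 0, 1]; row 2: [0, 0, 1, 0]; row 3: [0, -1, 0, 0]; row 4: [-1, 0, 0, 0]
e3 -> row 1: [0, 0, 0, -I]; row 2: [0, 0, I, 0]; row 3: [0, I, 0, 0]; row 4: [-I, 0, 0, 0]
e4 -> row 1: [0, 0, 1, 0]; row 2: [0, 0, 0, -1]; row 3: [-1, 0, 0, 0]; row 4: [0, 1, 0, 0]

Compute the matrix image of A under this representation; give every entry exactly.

Bivector images (products of the table entries): rho(e2 e4) = rho(e2)rho(e4) = row 1: [0, 1, 0, 0]; row 2: [-1, 0, 0, 0]; row 3: [0, 0, 0, 1]; row 4: [0, 0, -1, 0].
M = (-1/4)*rho(e2) + (1/4)*rho(e3) + (-1/4)*rho(e4) + (-4/3)*rho(e2 e4), summed entrywise:
Answer: row 1: [0, -4/3, -1/4, -1/4 - I/4]; row 2: [4/3, 0, -1/4 + I/4, 1/4]; row 3: [1/4, 1/4 + I/4, 0, -4/3]; row 4: [1/4 - I/4, -1/4, 4/3, 0]


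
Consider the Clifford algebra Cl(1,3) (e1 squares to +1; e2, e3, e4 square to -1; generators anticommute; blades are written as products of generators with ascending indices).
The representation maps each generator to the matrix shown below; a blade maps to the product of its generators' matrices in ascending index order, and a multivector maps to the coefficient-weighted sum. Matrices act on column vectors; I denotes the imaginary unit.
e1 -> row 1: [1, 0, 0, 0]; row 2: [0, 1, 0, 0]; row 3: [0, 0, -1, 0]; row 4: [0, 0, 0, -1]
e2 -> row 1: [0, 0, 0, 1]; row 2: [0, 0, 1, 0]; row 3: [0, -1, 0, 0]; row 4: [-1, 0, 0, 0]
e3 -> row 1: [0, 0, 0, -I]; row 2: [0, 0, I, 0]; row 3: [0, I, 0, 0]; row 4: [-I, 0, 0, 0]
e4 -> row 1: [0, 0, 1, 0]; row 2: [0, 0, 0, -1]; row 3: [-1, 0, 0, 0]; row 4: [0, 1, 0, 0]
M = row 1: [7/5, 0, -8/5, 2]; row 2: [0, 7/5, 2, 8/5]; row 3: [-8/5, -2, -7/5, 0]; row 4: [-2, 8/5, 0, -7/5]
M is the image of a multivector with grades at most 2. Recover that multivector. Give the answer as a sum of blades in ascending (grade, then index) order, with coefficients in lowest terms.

Method: the blade images are trace-orthogonal — tr(rho(e_A) rho(e_B)^-1) = 4 if A = B and 0 otherwise — and rho(e_A)^-1 = (e_A)^2 * rho(e_A) with (e_A)^2 = +1 or -1, so the coefficient of e_A in the preimage is (e_A)^2 * tr(M rho(e_A))/4.
Nonzero projections over blades of grade <= 2: e1: (e1)^2 = +1, tr(M rho(e1)) = 28/5, coefficient 7/5; e2: (e2)^2 = -1, tr(M rho(e2)) = -8, coefficient 2; e1 e4: (e1 e4)^2 = +1, tr(M rho(e1 e4)) = -32/5, coefficient -8/5. Every other blade of grade <= 2 projects to 0.
Answer: 7/5*e1 + 2*e2 - 8/5*e1 e4


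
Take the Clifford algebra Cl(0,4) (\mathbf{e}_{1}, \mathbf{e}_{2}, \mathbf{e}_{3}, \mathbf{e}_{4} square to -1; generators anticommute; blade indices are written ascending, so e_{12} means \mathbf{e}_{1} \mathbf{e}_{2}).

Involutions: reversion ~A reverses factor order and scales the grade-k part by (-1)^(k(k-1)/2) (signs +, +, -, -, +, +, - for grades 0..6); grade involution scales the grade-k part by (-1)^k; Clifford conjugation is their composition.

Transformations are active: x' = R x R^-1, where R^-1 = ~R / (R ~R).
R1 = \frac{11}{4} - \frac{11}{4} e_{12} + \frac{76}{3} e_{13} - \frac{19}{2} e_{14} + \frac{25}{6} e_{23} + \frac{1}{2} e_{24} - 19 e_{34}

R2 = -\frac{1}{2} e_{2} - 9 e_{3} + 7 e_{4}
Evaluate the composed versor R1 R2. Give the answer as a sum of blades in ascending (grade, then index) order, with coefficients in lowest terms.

Distribute over the terms of R2 (each basis-blade product reordered to ascending indices, repeated generators contracted through their squares):
R1 (-\frac{1}{2} e_{2}) = -\frac{11}{8} e_{1} - \frac{11}{8} e_{2} - \frac{25}{12} e_{3} - \frac{1}{4} e_{4} + \frac{38}{3} e_{123} - \frac{19}{4} e_{124} + \frac{19}{2} e_{234}
R1 (-9 e_{3}) = 228 e_{1} + \frac{75}{2} e_{2} - \frac{99}{4} e_{3} + 171 e_{4} + \frac{99}{4} e_{123} - \frac{171}{2} e_{134} + \frac{9}{2} e_{234}
R1 (7 e_{4}) = \frac{133}{2} e_{1} - \frac{7}{2} e_{2} + 133 e_{3} + \frac{77}{4} e_{4} - \frac{77}{4} e_{124} + \frac{532}{3} e_{134} + \frac{175}{6} e_{234}
Summing the partial products and collecting blades:
Answer: \frac{2345}{8} e_{1} + \frac{261}{8} e_{2} + \frac{637}{6} e_{3} + 190 e_{4} + \frac{449}{12} e_{123} - 24 e_{124} + \frac{551}{6} e_{134} + \frac{259}{6} e_{234}


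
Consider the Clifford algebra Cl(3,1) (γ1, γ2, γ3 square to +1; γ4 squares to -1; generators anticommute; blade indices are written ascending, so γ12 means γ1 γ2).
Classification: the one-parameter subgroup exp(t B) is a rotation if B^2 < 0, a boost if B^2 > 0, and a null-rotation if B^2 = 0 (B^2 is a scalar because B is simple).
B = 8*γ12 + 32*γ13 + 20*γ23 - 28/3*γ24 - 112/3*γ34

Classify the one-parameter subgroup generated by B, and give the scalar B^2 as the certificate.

B^2 term by term: the squares give (8)^2*(γ12)^2 + (32)^2*(γ13)^2 + (20)^2*(γ23)^2 + (-28/3)^2*(γ24)^2 + (-112/3)^2*(γ34)^2 = 64*(-1) + 1024*(-1) + 400*(-1) + 784/9*(+1) + 12544/9*(+1) = -64/9 (each basis 2-blade squares to minus the product of its generators' squares); cross terms between blades sharing an index anticommute and cancel; the commuting (index-disjoint) pairs give grade-4 terms 2*c*c'*(blade product), which cancel blade by blade — γ1234: -1792/3 + 1792/3 = 0 — confirming B is simple. So B^2 = -64/9.
Answer: rotation, certificate B^2 = -64/9. Certificate logic: -64/9 is a conjugation-invariant scalar, so its sign fixes rotation versus boost versus null-rotation outright.


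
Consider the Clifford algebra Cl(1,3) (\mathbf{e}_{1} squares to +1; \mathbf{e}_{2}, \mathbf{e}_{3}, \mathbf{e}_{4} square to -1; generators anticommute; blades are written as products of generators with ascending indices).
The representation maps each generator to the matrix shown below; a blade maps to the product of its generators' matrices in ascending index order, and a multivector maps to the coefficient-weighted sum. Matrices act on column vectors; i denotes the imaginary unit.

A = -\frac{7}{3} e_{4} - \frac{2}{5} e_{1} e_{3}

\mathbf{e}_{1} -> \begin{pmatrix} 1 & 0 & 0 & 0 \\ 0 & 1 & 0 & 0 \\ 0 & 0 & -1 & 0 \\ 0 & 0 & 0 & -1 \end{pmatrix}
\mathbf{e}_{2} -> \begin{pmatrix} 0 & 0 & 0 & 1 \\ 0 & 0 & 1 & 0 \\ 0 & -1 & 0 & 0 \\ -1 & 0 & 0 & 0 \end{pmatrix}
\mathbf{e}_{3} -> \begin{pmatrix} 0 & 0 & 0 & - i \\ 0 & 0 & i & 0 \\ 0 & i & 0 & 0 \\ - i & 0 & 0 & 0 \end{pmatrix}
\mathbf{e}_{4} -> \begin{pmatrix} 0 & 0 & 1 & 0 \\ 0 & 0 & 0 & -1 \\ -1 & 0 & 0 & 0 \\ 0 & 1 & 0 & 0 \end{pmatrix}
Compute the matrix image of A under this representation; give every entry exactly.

Bivector images (products of the table entries): rho(e_{1} e_{3}) = rho(\mathbf{e}_{1})rho(\mathbf{e}_{3}) = \begin{pmatrix} 0 & 0 & 0 & - i \\ 0 & 0 & i & 0 \\ 0 & - i & 0 & 0 \\ i & 0 & 0 & 0 \end{pmatrix}.
M = (-\frac{7}{3})*rho(e_{4}) + (-\frac{2}{5})*rho(e_{1} e_{3}), summed entrywise:
Answer: \begin{pmatrix} 0 & 0 & - \frac{7}{3} & \frac{2 i}{5} \\ 0 & 0 & - \frac{2 i}{5} & \frac{7}{3} \\ \frac{7}{3} & \frac{2 i}{5} & 0 & 0 \\ - \frac{2 i}{5} & - \frac{7}{3} & 0 & 0 \end{pmatrix}


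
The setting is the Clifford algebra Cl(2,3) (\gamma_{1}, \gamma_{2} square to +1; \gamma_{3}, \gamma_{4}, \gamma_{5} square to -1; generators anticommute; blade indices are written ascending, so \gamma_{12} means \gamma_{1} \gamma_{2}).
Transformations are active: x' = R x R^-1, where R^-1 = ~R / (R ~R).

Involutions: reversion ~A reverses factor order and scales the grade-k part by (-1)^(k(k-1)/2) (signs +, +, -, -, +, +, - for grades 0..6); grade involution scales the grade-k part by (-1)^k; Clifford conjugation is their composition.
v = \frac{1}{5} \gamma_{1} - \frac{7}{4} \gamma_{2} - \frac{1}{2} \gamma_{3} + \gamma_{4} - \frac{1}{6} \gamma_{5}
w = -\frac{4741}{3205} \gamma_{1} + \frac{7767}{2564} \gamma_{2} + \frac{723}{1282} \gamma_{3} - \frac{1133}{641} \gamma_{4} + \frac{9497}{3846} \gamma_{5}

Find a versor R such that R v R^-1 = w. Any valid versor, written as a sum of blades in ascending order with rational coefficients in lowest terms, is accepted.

Key observation: q(v) = q(w) = \frac{6569}{3600} (sandwiches preserve the norm), so R = v + w = -\frac{820}{641} \gamma_{1} + \frac{820}{641} \gamma_{2} + \frac{41}{641} \gamma_{3} - \frac{492}{641} \gamma_{4} + \frac{1476}{641} \gamma_{5} works whenever it is invertible — the component of v along it is kept and (v - w)/2 reverses, sending v to w.
Answer: -\frac{820}{641} \gamma_{1} + \frac{820}{641} \gamma_{2} + \frac{41}{641} \gamma_{3} - \frac{492}{641} \gamma_{4} + \frac{1476}{641} \gamma_{5}


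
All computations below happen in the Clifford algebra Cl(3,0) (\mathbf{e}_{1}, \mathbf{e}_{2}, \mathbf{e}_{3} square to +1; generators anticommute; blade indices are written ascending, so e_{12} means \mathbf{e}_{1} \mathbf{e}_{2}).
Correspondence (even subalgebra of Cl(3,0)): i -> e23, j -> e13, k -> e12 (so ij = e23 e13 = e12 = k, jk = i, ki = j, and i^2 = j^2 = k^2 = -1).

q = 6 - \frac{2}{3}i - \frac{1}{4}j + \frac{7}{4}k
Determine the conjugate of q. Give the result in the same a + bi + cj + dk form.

In blades: q = 6 + \frac{7}{4} e_{12} - \frac{1}{4} e_{13} - \frac{2}{3} e_{23}.
Quaternion conjugation is reversion on the even subalgebra: the scalar is fixed and every grade-2 blade flips sign, giving 6 - \frac{7}{4} e_{12} + \frac{1}{4} e_{13} + \frac{2}{3} e_{23}; translating back:
Answer: 6 + \frac{2}{3}i + \frac{1}{4}j - \frac{7}{4}k


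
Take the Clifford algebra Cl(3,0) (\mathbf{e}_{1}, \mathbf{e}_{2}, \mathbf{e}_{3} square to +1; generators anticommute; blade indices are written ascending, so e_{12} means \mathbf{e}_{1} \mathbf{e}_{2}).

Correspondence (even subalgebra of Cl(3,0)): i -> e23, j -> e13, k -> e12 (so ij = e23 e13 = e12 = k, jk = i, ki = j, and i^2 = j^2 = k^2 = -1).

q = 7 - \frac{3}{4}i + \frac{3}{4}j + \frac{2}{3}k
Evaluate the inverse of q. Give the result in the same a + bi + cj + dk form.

In blades: q = 7 + \frac{2}{3} e_{12} + \frac{3}{4} e_{13} - \frac{3}{4} e_{23}.
With qbar = 7 - \frac{2}{3} e_{12} - \frac{3}{4} e_{13} + \frac{3}{4} e_{23} (scalar fixed, mapped units negated), q qbar = \frac{3641}{72} (the sum of squared coefficients), so q^-1 = qbar / (\frac{3641}{72}) = \frac{504}{3641} - \frac{48}{3641} e_{12} - \frac{54}{3641} e_{13} + \frac{54}{3641} e_{23}; translating back:
Answer: \frac{504}{3641} + \frac{54}{3641}i - \frac{54}{3641}j - \frac{48}{3641}k


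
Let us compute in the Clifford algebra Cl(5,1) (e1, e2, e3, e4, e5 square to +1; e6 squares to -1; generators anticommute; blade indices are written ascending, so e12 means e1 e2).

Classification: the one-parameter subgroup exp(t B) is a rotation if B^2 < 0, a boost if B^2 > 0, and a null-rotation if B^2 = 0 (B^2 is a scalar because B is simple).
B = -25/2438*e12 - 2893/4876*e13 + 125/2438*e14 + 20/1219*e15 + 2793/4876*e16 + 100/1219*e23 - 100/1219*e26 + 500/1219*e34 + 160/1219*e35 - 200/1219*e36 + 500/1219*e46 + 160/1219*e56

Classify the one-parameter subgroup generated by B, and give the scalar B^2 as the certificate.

B^2 term by term: the squares give (-25/2438)^2*(e12)^2 + (-2893/4876)^2*(e13)^2 + (125/2438)^2*(e14)^2 + (20/1219)^2*(e15)^2 + (2793/4876)^2*(e16)^2 + (100/1219)^2*(e23)^2 + (-100/1219)^2*(e26)^2 + (500/1219)^2*(e34)^2 + (160/1219)^2*(e35)^2 + (-200/1219)^2*(e36)^2 + (500/1219)^2*(e46)^2 + (160/1219)^2*(e56)^2 = 625/5943844*(-1) + 8369449/23775376*(-1) + 15625/5943844*(-1) + 400/1485961*(-1) + 7800849/23775376*(+1) + 10000/1485961*(-1) + 10000/1485961*(+1) + 250000/1485961*(-1) + 25600/1485961*(-1) + 40000/1485961*(+1) + 250000/1485961*(+1) + 25600/1485961*(+1) = 0 (each basis 2-blade squares to minus the product of its generators' squares); cross terms between blades sharing an index anticommute and cancel; the commuting (index-disjoint) pairs give grade-4 terms 2*c*c'*(blade product), which cancel blade by blade — e1234: -12500/1485961 + 12500/1485961 = 0; e1235: -4000/1485961 + 4000/1485961 = 0; e1236: 5000/1485961 - 144650/1485961 + 139650/1485961 = 0; e1246: -12500/1485961 + 12500/1485961 = 0; e1256: -4000/1485961 + 4000/1485961 = 0; e1345: -20000/1485961 + 20000/1485961 = 0; e1346: -723250/1485961 + 25000/1485961 + 698250/1485961 = 0; e1356: -231440/1485961 + 8000/1485961 + 223440/1485961 = 0; e1456: 20000/1485961 - 20000/1485961 = 0; e2346: 100000/1485961 - 100000/1485961 = 0; e2356: 32000/1485961 - 32000/1485961 = 0; e3456: 160000/1485961 - 160000/1485961 = 0 — confirming B is simple. So B^2 = 0.
Answer: null-rotation, certificate B^2 = 0. Certificate logic: 0 is a conjugation-invariant scalar, so its sign fixes rotation versus boost versus null-rotation outright.


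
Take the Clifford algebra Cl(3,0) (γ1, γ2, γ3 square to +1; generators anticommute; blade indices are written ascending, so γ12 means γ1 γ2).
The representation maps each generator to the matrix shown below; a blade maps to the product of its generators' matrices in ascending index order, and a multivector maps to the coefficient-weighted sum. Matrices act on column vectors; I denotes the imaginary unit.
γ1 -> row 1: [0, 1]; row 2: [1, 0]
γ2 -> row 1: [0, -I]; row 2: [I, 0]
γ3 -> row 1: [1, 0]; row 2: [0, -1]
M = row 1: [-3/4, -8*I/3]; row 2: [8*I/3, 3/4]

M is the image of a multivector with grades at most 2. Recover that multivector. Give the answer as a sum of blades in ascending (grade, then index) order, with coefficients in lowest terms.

Method: 1, rho(γ1), rho(γ2), rho(γ3) form a trace-orthogonal basis of the 2x2 complex matrices (tr(X Y) = 2 if X = Y, else 0), so M = m0*1 + m1*rho(γ1) + m2*rho(γ2) + m3*rho(γ3) with m0 = tr(M)/2 = 0, m1 = tr(M rho(γ1))/2 = 0, m2 = tr(M rho(γ2))/2 = 8/3, m3 = tr(M rho(γ3))/2 = -3/4.
Multiplying table entries, the bivector images are rho(γ12) = I*rho(γ3), rho(γ13) = -I*rho(γ2), rho(γ23) = I*rho(γ1); with real blade coefficients the real parts of m0..m3 are the coefficients of 1, γ1, γ2, γ3 and the imaginary parts give the bivectors (γ23: Im m1, γ13: -Im m2, γ12: Im m3).
Answer: 8/3*γ2 - 3/4*γ3


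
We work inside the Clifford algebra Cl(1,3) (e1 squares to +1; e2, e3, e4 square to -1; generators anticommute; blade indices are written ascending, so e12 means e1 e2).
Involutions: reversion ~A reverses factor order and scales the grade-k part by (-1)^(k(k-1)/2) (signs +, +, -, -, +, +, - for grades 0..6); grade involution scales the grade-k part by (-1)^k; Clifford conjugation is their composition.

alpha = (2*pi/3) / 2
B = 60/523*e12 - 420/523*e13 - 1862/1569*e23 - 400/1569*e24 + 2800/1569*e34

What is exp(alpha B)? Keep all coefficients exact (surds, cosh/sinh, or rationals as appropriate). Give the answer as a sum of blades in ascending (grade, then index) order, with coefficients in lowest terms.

B^2 term by term: the squares give (60/523)^2*(e12)^2 + (-420/523)^2*(e13)^2 + (-1862/1569)^2*(e23)^2 + (-400/1569)^2*(e24)^2 + (2800/1569)^2*(e34)^2 = 3600/273529*(+1) + 176400/273529*(+1) + 3467044/2461761*(-1) + 160000/2461761*(-1) + 7840000/2461761*(-1) = -4 (each basis 2-blade squares to minus the product of its generators' squares); cross terms between blades sharing an index anticommute and cancel; the commuting (index-disjoint) pairs give grade-4 terms 2*c*c'*(blade product), which cancel blade by blade — e1234: 112000/273529 - 112000/273529 = 0 — confirming B is simple. So B^2 = -4.
B^2 = -4 — the series telescopes trigonometrically here: l = 2, alpha*l = 2*pi/3, so exp(alpha B) = cos(2*pi/3) + (sin(2*pi/3)/2)*B = -1/2 + (sqrt(3)/4)*B.
Answer: -1/2 + 15*sqrt(3)/523*e12 - 105*sqrt(3)/523*e13 - 931*sqrt(3)/3138*e23 - 100*sqrt(3)/1569*e24 + 700*sqrt(3)/1569*e34


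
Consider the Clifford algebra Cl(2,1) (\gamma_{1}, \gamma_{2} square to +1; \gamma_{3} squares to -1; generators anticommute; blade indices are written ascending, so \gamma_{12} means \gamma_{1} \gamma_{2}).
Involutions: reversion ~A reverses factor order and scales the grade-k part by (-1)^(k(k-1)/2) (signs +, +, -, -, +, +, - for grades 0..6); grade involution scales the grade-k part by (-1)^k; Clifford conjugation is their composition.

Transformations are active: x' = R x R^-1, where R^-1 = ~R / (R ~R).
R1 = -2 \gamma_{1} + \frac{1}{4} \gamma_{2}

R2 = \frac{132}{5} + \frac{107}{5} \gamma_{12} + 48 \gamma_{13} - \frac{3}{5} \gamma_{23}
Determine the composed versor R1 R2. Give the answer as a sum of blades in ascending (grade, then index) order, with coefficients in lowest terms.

Distribute over the terms of R1 (each basis-blade product reordered to ascending indices, repeated generators contracted through their squares):
(-2 \gamma_{1}) R2 = -\frac{264}{5} \gamma_{1} - \frac{214}{5} \gamma_{2} - 96 \gamma_{3} + \frac{6}{5} \gamma_{123}
(\frac{1}{4} \gamma_{2}) R2 = -\frac{107}{20} \gamma_{1} + \frac{33}{5} \gamma_{2} - \frac{3}{20} \gamma_{3} - 12 \gamma_{123}
Summing the partial products and collecting blades:
Answer: -\frac{1163}{20} \gamma_{1} - \frac{181}{5} \gamma_{2} - \frac{1923}{20} \gamma_{3} - \frac{54}{5} \gamma_{123}


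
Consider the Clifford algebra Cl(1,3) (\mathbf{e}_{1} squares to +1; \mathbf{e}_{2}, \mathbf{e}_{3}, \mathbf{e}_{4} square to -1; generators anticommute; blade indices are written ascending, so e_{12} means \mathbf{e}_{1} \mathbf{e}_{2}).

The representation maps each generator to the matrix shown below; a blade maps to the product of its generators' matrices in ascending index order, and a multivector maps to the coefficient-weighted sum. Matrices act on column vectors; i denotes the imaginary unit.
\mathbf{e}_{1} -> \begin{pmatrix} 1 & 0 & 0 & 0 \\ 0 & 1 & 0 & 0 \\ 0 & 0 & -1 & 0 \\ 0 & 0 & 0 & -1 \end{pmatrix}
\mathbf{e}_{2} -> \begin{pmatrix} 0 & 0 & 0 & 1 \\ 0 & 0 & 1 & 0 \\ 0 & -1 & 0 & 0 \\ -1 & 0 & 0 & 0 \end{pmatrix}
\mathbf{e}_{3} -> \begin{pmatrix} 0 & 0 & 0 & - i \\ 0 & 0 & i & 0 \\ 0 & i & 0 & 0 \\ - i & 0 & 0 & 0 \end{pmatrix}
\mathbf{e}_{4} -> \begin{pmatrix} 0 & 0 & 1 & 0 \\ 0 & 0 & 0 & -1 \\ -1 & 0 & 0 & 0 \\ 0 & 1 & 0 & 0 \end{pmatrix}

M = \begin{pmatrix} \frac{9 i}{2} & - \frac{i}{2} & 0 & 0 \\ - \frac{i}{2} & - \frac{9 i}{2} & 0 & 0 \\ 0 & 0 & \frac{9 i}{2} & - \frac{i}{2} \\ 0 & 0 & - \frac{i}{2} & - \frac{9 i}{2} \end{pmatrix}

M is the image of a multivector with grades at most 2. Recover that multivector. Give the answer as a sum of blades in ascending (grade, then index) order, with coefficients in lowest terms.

Method: the blade images are trace-orthogonal — tr(rho(e_A) rho(e_B)^-1) = 4 if A = B and 0 otherwise — and rho(e_A)^-1 = (e_A)^2 * rho(e_A) with (e_A)^2 = +1 or -1, so the coefficient of e_A in the preimage is (e_A)^2 * tr(M rho(e_A))/4.
Nonzero projections over blades of grade <= 2: e_{23}: (e_{23})^2 = -1, tr(M rho(e_{23})) = 18, coefficient -\frac{9}{2}; e_{34}: (e_{34})^2 = -1, tr(M rho(e_{34})) = -2, coefficient \frac{1}{2}. Every other blade of grade <= 2 projects to 0.
Answer: -\frac{9}{2} e_{23} + \frac{1}{2} e_{34}


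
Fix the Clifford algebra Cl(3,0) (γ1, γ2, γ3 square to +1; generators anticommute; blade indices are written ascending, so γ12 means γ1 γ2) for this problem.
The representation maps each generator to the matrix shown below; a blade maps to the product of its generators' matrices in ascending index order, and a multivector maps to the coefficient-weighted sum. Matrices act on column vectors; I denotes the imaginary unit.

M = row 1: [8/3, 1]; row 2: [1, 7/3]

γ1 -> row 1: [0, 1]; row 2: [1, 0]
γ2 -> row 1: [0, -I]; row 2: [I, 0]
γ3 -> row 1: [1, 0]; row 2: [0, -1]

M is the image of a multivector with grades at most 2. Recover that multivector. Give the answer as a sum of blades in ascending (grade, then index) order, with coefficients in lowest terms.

Method: 1, rho(γ1), rho(γ2), rho(γ3) form a trace-orthogonal basis of the 2x2 complex matrices (tr(X Y) = 2 if X = Y, else 0), so M = m0*1 + m1*rho(γ1) + m2*rho(γ2) + m3*rho(γ3) with m0 = tr(M)/2 = 5/2, m1 = tr(M rho(γ1))/2 = 1, m2 = tr(M rho(γ2))/2 = 0, m3 = tr(M rho(γ3))/2 = 1/6.
Multiplying table entries, the bivector images are rho(γ12) = I*rho(γ3), rho(γ13) = -I*rho(γ2), rho(γ23) = I*rho(γ1); with real blade coefficients the real parts of m0..m3 are the coefficients of 1, γ1, γ2, γ3 and the imaginary parts give the bivectors (γ23: Im m1, γ13: -Im m2, γ12: Im m3).
Answer: 5/2 + γ1 + 1/6*γ3
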